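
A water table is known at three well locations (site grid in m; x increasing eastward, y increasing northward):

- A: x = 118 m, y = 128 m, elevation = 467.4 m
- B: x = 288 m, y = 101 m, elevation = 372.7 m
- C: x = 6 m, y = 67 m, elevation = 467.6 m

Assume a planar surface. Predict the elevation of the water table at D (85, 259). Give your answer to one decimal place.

Two edge vectors: A→B = (170, -27, -94.7), A→C = (-112, -61, 0.2).
Normal n = (A→B) × (A→C) = (-5782.1, 10572.4, -13394).
So ∂z/∂x = −n_x/n_z = −0.43169 and ∂z/∂y = −n_y/n_z = 0.78934.
Intercept c from A: 467.4 + 50.94 − 101.04 = 417.30.
At (85, 259): z = −36.7 + 204.4 + 417.30 = 585.0 m.

585.0 m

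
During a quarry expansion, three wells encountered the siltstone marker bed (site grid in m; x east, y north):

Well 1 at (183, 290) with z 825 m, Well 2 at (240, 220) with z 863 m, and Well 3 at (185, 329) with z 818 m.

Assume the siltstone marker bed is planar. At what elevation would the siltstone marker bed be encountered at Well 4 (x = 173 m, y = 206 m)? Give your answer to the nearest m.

Let the plane be z = a·x + b·y + c.
Well 2−Well 1: 57a − 70b = 38;  Well 3−Well 1: 2a + 39b = −7.
Solving gives a = 0.41981, b = −0.20102.
Then c = 825 − a·183 − b·290 = 806.47.
At (173, 206): z = 72.6 − 41.4 + 806.47 = 837.7 m.

838 m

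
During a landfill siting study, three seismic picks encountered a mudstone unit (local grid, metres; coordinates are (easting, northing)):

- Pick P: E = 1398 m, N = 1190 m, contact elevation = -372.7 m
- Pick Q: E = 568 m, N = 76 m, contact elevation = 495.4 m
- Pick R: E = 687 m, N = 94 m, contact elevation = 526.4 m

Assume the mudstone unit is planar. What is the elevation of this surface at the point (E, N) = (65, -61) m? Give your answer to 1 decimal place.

Let the plane be z = a·E + b·N + c.
Pick Q−Pick P: −830a − 1114b = 868.1;  Pick R−Pick P: −711a − 1096b = 899.1.
Solving gives a = 0.426435, b = −1.096985.
Then c = -372.7 − a·1398 − b·1190 = 336.56.
At (65, -61): z = 27.7 + 66.9 + 336.56 = 431.2 m.

431.2 m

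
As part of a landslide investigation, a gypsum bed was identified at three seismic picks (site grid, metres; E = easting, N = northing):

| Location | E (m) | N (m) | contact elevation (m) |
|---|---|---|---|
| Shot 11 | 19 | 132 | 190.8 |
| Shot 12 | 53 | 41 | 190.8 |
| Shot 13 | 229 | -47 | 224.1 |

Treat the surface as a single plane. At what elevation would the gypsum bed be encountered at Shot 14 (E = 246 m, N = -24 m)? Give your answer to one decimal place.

Let the plane be z = a·E + b·N + c.
Shot 12−Shot 11: 34a − 91b = 0;  Shot 13−Shot 11: 210a − 179b = 33.3.
Solving gives a = 0.23267, b = 0.08693.
Then c = 190.8 − a·19 − b·132 = 174.90.
At (246, -24): z = 57.2 − 2.1 + 174.90 = 230.1 m.

230.1 m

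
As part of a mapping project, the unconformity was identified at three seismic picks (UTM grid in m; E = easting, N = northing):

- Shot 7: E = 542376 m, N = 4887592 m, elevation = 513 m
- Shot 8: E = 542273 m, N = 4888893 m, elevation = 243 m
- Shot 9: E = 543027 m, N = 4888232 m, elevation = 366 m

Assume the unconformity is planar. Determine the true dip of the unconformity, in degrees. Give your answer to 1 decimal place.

11.9°

Let the plane be z = a·E + b·N + c.
Shot 8−Shot 7: −103a + 1301b = −270;  Shot 9−Shot 7: 651a + 640b = −147.
Solving gives a = −0.02021, b = −0.20913.
Gradient magnitude |∇z| = √(a² + b²) = √(0.00041 + 0.04374) = 0.21011.
True dip = arctan(0.21011) = 11.9°, dipping toward N (azimuth ≈ 006°).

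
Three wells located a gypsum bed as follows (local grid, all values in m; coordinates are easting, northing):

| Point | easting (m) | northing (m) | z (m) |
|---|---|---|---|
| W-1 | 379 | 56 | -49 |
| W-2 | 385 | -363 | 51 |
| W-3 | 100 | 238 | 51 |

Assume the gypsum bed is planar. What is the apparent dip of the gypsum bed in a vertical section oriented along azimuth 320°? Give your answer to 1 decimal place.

8.3°

Let the plane be z = a·easting + b·northing + c.
W-2−W-1: 6a − 419b = 100;  W-3−W-1: −279a + 182b = 100.
Solving gives a = −0.51896, b = −0.24609.
Unit vector along 320° is (sin 320°, cos 320°) = (-0.6428, 0.7660).
Slope in that direction = a·(-0.6428) + b·(0.7660) = 0.14506.
Apparent dip = arctan|0.14506| = 8.3° (true dip is 29.9°, so apparent ≤ true as expected).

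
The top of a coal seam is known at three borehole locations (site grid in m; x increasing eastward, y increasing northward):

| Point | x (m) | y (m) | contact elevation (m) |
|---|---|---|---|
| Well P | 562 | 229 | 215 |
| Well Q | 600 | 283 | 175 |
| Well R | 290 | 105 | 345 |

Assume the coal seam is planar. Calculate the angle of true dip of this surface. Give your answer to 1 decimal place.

32.2°

Let the plane be z = a·x + b·y + c.
Well Q−Well P: 38a + 54b = −40;  Well R−Well P: −272a − 124b = 130.
Solving gives a = −0.20650, b = −0.59543.
Gradient magnitude |∇z| = √(a² + b²) = √(0.04264 + 0.35454) = 0.63022.
True dip = arctan(0.63022) = 32.2°, dipping toward NNE (azimuth ≈ 019°).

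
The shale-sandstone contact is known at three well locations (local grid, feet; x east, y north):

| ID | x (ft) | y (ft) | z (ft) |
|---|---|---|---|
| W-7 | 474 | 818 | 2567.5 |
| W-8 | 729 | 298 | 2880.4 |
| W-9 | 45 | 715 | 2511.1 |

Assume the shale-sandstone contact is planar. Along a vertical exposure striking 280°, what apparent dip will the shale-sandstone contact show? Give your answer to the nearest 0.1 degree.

Let the plane be z = a·x + b·y + c.
W-8−W-7: 255a − 520b = 312.9;  W-9−W-7: −429a − 103b = −56.4.
Solving gives a = 0.24687, b = −0.48067.
Unit vector along 280° is (sin 280°, cos 280°) = (-0.9848, 0.1736).
Slope in that direction = a·(-0.9848) + b·(0.1736) = −0.32659.
Apparent dip = arctan|0.32659| = 18.1° (true dip is 28.4°, so apparent ≤ true as expected).

18.1°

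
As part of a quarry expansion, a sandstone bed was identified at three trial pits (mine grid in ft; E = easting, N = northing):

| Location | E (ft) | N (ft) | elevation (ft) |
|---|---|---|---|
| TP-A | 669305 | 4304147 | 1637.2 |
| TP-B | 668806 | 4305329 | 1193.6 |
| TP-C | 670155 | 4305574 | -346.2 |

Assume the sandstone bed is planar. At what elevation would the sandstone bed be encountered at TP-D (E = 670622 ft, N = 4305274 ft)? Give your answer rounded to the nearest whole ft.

Two edge vectors: TP-A→TP-B = (-499, 1182, -443.6), TP-A→TP-C = (850, 1427, -1983.4).
Normal n = (TP-A→TP-B) × (TP-A→TP-C) = (-1711361.6, -1366776.6, -1716773).
So ∂z/∂E = −n_x/n_z = −0.99684792 and ∂z/∂N = −n_y/n_z = −0.79613123.
Intercept c from TP-A: 1637.2 + 667195.30 + 3426665.84 = 4095498.34.
At (670622, 4305274): z = −668508.1 − 3427563.1 + 4095498.34 = -572.9 ft.

-573 ft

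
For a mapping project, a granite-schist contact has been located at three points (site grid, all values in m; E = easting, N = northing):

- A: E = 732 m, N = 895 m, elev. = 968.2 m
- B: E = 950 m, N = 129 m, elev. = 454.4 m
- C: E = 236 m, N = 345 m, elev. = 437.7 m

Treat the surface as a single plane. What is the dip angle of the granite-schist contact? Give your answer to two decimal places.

Let the plane be z = a·E + b·N + c.
B−A: 218a − 766b = −513.8;  C−A: −496a − 550b = −530.5.
Solving gives a = 0.24763, b = 0.74123.
Gradient magnitude |∇z| = √(a² + b²) = √(0.06132 + 0.54942) = 0.78150.
True dip = arctan(0.78150) = 38.01°, dipping toward SSW (azimuth ≈ 198°).

38.01°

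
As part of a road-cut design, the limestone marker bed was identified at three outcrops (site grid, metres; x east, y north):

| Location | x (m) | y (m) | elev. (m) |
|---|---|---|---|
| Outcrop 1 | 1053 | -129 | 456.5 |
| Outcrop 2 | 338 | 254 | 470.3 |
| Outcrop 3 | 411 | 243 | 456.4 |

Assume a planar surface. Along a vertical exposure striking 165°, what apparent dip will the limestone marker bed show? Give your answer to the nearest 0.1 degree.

19.9°

Let the plane be z = a·x + b·y + c.
Outcrop 2−Outcrop 1: −715a + 383b = 13.8;  Outcrop 3−Outcrop 1: −642a + 372b = −0.1.
Solving gives a = −0.25739, b = −0.44447.
Unit vector along 165° is (sin 165°, cos 165°) = (0.2588, -0.9659).
Slope in that direction = a·(0.2588) + b·(-0.9659) = 0.36270.
Apparent dip = arctan|0.36270| = 19.9° (true dip is 27.2°, so apparent ≤ true as expected).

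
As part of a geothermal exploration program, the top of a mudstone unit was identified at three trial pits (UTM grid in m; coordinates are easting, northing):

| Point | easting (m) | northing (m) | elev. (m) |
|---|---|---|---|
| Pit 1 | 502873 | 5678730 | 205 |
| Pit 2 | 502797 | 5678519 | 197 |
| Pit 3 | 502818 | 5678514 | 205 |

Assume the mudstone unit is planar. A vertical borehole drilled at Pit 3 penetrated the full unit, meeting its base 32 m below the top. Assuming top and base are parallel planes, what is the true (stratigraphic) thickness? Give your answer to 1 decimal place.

Two edge vectors: Pit 1→Pit 2 = (-76, -211, -8), Pit 1→Pit 3 = (-55, -216, 0).
Normal n = (Pit 1→Pit 2) × (Pit 1→Pit 3) = (-1728, 440, 4811).
So ∂z/∂easting = −n_x/n_z = 0.35918 and ∂z/∂northing = −n_y/n_z = −0.09146.
|∇z| = √(a²+b²) = 0.37064, so dip δ = arctan(0.37064) = 20.34°.
True thickness = vertical thickness × cos δ = 32 × cos 20.34° = 30.0 m.

30.0 m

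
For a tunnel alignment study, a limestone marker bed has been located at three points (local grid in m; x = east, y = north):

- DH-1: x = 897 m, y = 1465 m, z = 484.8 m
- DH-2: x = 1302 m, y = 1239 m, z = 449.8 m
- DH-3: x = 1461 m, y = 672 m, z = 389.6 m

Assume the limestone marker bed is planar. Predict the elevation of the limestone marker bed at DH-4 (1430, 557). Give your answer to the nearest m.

379 m

Let the plane be z = a·x + b·y + c.
DH-2−DH-1: 405a − 226b = −35;  DH-3−DH-1: 564a − 793b = −95.2.
Solving gives a = −0.03221, b = 0.09714.
Then c = 484.8 − a·897 − b·1465 = 371.39.
At (1430, 557): z = −46.1 + 54.1 + 371.39 = 379.4 m.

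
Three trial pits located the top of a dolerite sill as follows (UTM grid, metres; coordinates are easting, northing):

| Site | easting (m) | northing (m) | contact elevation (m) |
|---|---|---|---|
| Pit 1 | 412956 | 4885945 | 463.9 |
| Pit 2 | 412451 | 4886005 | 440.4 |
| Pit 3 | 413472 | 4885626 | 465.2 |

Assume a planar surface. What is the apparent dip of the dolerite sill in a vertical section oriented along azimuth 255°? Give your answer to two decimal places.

4.45°

Two edge vectors: Pit 1→Pit 2 = (-505, 60, -23.5), Pit 1→Pit 3 = (516, -319, 1.3).
Normal n = (Pit 1→Pit 2) × (Pit 1→Pit 3) = (-7418.5, -11469.5, 130135).
So ∂z/∂easting = −n_x/n_z = 0.05701 and ∂z/∂northing = −n_y/n_z = 0.08814.
Unit vector along 255° is (sin 255°, cos 255°) = (-0.9659, -0.2588).
Slope in that direction = a·(-0.9659) + b·(-0.2588) = −0.07787.
Apparent dip = arctan|0.07787| = 4.45° (true dip is 6.0°, so apparent ≤ true as expected).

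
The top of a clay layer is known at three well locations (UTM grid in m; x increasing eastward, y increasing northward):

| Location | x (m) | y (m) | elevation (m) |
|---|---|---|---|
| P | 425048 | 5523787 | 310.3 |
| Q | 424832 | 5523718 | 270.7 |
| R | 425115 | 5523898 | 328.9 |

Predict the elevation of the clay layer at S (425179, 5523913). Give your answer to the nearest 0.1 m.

Let the plane be z = a·x + b·y + c.
Q−P: −216a − 69b = −39.6;  R−P: 67a + 111b = 18.6.
Solving gives a = 0.160812277, b = 0.070500698.
Then c = 310.3 − a·425048 − b·5523787 = −457473.47.
At (425179, 5523913): z = 68374.0 + 389439.7 − 457473.47 = 340.2 m.

340.2 m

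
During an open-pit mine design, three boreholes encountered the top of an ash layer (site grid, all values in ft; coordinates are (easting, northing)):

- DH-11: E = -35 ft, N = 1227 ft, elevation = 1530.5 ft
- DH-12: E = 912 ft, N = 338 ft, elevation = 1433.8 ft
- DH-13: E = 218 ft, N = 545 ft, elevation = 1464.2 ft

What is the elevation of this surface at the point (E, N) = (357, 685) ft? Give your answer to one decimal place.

Let the plane be z = a·E + b·N + c.
DH-12−DH-11: 947a − 889b = −96.7;  DH-13−DH-11: 253a − 682b = −66.3.
Solving gives a = −0.016650, b = 0.091037.
Then c = 1530.5 − a·-35 − b·1227 = 1418.21.
At (357, 685): z = −5.9 + 62.4 + 1418.21 = 1474.6 ft.

1474.6 ft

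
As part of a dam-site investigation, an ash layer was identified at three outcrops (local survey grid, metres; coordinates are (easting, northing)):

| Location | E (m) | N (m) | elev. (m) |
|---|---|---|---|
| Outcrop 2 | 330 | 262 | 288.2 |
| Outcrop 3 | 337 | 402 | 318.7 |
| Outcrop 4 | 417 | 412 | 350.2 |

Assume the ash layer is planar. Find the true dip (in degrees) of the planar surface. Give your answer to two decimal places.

22.75°

Two edge vectors: Outcrop 2→Outcrop 3 = (7, 140, 30.5), Outcrop 2→Outcrop 4 = (87, 150, 62).
Normal n = (Outcrop 2→Outcrop 3) × (Outcrop 2→Outcrop 4) = (4105, 2219.5, -11130).
So ∂z/∂E = −n_x/n_z = 0.36882 and ∂z/∂N = −n_y/n_z = 0.19942.
Gradient magnitude |∇z| = √(a² + b²) = √(0.13603 + 0.03977) = 0.41928.
True dip = arctan(0.41928) = 22.75°, dipping toward WSW (azimuth ≈ 242°).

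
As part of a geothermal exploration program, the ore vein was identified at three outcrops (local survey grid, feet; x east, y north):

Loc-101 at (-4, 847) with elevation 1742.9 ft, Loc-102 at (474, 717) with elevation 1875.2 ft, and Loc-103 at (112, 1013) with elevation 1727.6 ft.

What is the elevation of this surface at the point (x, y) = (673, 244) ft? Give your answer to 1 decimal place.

2030.8 ft

Let the plane be z = a·x + b·y + c.
Loc-102−Loc-101: 478a − 130b = 132.3;  Loc-103−Loc-101: 116a + 166b = −15.3.
Solving gives a = 0.211514, b = −0.239973.
Then c = 1742.9 − a·-4 − b·847 = 1947.00.
At (673, 244): z = 142.3 − 58.6 + 1947.00 = 2030.8 ft.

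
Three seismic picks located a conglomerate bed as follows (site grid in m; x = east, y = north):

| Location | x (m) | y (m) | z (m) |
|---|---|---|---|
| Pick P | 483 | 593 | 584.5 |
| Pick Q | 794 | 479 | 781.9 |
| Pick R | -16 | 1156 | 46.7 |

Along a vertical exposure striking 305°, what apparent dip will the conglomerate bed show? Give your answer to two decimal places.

Let the plane be z = a·x + b·y + c.
Pick Q−Pick P: 311a − 114b = 197.4;  Pick R−Pick P: −499a + 563b = −537.8.
Solving gives a = 0.42152, b = −0.58163.
Unit vector along 305° is (sin 305°, cos 305°) = (-0.8192, 0.5736).
Slope in that direction = a·(-0.8192) + b·(0.5736) = −0.67890.
Apparent dip = arctan|0.67890| = 34.17° (true dip is 35.7°, so apparent ≤ true as expected).

34.17°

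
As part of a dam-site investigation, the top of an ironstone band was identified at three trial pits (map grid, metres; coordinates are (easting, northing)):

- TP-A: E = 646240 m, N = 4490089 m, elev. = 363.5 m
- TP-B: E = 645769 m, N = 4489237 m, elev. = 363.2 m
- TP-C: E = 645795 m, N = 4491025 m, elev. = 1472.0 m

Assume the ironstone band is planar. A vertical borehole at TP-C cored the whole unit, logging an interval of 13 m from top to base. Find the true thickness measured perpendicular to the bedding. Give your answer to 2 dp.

Let the plane be z = a·E + b·N + c.
TP-B−TP-A: −471a − 852b = −0.3;  TP-C−TP-A: −445a + 936b = 1108.5.
Solving gives a = −1.15142, b = 0.63688.
|∇z| = √(a²+b²) = 1.31582, so dip δ = arctan(1.31582) = 52.77°.
True thickness = vertical thickness × cos δ = 13 × cos 52.77° = 7.87 m.

7.87 m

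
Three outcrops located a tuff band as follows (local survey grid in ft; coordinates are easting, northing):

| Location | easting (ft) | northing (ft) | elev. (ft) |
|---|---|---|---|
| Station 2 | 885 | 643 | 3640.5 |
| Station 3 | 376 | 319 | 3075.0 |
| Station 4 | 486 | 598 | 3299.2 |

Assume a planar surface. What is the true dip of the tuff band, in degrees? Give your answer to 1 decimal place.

Two edge vectors: Station 2→Station 3 = (-509, -324, -565.5), Station 2→Station 4 = (-399, -45, -341.3).
Normal n = (Station 2→Station 3) × (Station 2→Station 4) = (85133.7, 51912.8, -106371).
So ∂z/∂easting = −n_x/n_z = 0.80035 and ∂z/∂northing = −n_y/n_z = 0.48804.
Gradient magnitude |∇z| = √(a² + b²) = √(0.64056 + 0.23818) = 0.93741.
True dip = arctan(0.93741) = 43.1°, dipping toward WSW (azimuth ≈ 239°).

43.1°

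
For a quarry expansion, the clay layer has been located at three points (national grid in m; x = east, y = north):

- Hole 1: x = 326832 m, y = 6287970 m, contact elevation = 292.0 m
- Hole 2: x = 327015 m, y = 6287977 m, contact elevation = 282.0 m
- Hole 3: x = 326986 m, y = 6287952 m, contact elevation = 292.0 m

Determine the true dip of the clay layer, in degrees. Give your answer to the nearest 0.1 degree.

Two edge vectors: Hole 1→Hole 2 = (183, 7, -10), Hole 1→Hole 3 = (154, -18, 0).
Normal n = (Hole 1→Hole 2) × (Hole 1→Hole 3) = (-180, -1540, -4372).
So ∂z/∂x = −n_x/n_z = −0.04117 and ∂z/∂y = −n_y/n_z = −0.35224.
Gradient magnitude |∇z| = √(a² + b²) = √(0.00170 + 0.12407) = 0.35464.
True dip = arctan(0.35464) = 19.5°, dipping toward N (azimuth ≈ 007°).

19.5°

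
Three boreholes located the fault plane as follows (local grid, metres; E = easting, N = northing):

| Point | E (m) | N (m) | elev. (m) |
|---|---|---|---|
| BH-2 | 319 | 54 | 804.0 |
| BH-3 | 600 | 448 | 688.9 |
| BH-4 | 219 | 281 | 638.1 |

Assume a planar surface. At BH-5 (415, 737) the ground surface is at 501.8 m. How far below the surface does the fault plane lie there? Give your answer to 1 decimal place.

Let the plane be z = a·E + b·N + c.
BH-3−BH-2: 281a + 394b = −115.1;  BH-4−BH-2: −100a + 227b = −165.9.
Solving gives a = 0.38025, b = −0.56333.
Then c = 804 − a·319 − b·54 = 713.12.
At (415, 737): z_contact = 157.80 − 415.17 + 713.12 = 455.75 m.
Depth below ground = 501.8 − 455.75 = 46.0 m.

46.0 m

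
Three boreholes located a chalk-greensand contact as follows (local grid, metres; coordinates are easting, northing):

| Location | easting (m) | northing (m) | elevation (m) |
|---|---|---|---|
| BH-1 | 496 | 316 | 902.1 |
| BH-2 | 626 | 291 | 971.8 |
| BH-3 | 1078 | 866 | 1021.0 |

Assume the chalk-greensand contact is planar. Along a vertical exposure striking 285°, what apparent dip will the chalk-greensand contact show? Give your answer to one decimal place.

28.3°

Two edge vectors: BH-1→BH-2 = (130, -25, 69.7), BH-1→BH-3 = (582, 550, 118.9).
Normal n = (BH-1→BH-2) × (BH-1→BH-3) = (-41307.5, 25108.4, 86050).
So ∂z/∂easting = −n_x/n_z = 0.48004 and ∂z/∂northing = −n_y/n_z = −0.29179.
Unit vector along 285° is (sin 285°, cos 285°) = (-0.9659, 0.2588).
Slope in that direction = a·(-0.9659) + b·(0.2588) = −0.53920.
Apparent dip = arctan|0.53920| = 28.3° (true dip is 29.3°, so apparent ≤ true as expected).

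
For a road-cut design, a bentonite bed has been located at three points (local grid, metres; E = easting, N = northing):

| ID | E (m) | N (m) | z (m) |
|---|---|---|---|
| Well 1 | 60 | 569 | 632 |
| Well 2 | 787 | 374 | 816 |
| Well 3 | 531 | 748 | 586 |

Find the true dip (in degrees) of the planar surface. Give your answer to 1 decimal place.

28.9°

Let the plane be z = a·E + b·N + c.
Well 2−Well 1: 727a − 195b = 184;  Well 3−Well 1: 471a + 179b = −46.
Solving gives a = 0.10797, b = −0.54107.
Gradient magnitude |∇z| = √(a² + b²) = √(0.01166 + 0.29276) = 0.55174.
True dip = arctan(0.55174) = 28.9°, dipping toward NNW (azimuth ≈ 349°).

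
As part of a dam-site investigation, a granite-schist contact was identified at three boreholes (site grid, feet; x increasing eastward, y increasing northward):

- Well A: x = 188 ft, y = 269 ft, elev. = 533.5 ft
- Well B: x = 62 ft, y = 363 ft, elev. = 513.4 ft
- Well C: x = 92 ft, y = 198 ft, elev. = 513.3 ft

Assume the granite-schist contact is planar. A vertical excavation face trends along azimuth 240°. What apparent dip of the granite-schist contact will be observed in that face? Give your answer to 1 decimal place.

10.1°

Let the plane be z = a·x + b·y + c.
Well B−Well A: −126a + 94b = −20.1;  Well C−Well A: −96a − 71b = −20.2.
Solving gives a = 0.18508, b = 0.03426.
Unit vector along 240° is (sin 240°, cos 240°) = (-0.8660, -0.5000).
Slope in that direction = a·(-0.8660) + b·(-0.5000) = −0.17741.
Apparent dip = arctan|0.17741| = 10.1° (true dip is 10.7°, so apparent ≤ true as expected).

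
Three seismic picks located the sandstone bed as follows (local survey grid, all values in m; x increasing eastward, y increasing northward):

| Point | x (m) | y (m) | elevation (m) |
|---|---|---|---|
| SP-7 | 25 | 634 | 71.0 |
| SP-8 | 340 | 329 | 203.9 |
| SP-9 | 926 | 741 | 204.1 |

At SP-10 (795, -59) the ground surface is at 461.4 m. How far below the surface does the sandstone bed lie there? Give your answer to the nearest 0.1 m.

78.8 m

Two edge vectors: SP-7→SP-8 = (315, -305, 132.9), SP-7→SP-9 = (901, 107, 133.1).
Normal n = (SP-7→SP-8) × (SP-7→SP-9) = (-54815.8, 77816.4, 308510).
So ∂z/∂x = −n_x/n_z = 0.17768 and ∂z/∂y = −n_y/n_z = −0.25223.
Intercept c from SP-7: 71 − 4.44 + 159.92 = 226.47.
At (795, -59): z_contact = 141.25 + 14.88 + 226.47 = 382.61 m.
Depth below ground = 461.4 − 382.61 = 78.8 m.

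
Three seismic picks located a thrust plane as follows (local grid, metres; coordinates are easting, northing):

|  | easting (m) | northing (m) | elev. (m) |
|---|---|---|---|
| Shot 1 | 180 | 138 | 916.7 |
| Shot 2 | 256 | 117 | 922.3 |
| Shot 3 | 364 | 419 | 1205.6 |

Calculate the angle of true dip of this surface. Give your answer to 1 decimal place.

Two edge vectors: Shot 1→Shot 2 = (76, -21, 5.6), Shot 1→Shot 3 = (184, 281, 288.9).
Normal n = (Shot 1→Shot 2) × (Shot 1→Shot 3) = (-7640.5, -20926, 25220).
So ∂z/∂easting = −n_x/n_z = 0.30295 and ∂z/∂northing = −n_y/n_z = 0.82974.
Gradient magnitude |∇z| = √(a² + b²) = √(0.09178 + 0.68847) = 0.88332.
True dip = arctan(0.88332) = 41.5°, dipping toward SSW (azimuth ≈ 200°).

41.5°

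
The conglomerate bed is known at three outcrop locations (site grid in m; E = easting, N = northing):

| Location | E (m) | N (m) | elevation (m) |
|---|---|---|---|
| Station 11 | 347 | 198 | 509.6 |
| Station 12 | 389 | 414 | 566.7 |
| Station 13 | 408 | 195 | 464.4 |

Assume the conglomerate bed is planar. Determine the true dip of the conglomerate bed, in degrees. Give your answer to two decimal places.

Two edge vectors: Station 11→Station 12 = (42, 216, 57.1), Station 11→Station 13 = (61, -3, -45.2).
Normal n = (Station 11→Station 12) × (Station 11→Station 13) = (-9591.9, 5381.5, -13302).
So ∂z/∂E = −n_x/n_z = −0.72109 and ∂z/∂N = −n_y/n_z = 0.40456.
Gradient magnitude |∇z| = √(a² + b²) = √(0.51997 + 0.16367) = 0.82682.
True dip = arctan(0.82682) = 39.58°, dipping toward ESE (azimuth ≈ 119°).

39.58°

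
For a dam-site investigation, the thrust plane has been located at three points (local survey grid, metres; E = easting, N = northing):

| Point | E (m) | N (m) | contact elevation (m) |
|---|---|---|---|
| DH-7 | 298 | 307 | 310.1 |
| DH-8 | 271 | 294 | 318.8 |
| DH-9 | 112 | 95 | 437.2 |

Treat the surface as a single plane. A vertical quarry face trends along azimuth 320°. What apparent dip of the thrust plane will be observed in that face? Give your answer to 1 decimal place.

Two edge vectors: DH-7→DH-8 = (-27, -13, 8.7), DH-7→DH-9 = (-186, -212, 127.1).
Normal n = (DH-7→DH-8) × (DH-7→DH-9) = (192.1, 1813.5, 3306).
So ∂z/∂E = −n_x/n_z = −0.05811 and ∂z/∂N = −n_y/n_z = −0.54855.
Unit vector along 320° is (sin 320°, cos 320°) = (-0.6428, 0.7660).
Slope in that direction = a·(-0.6428) + b·(0.7660) = −0.38286.
Apparent dip = arctan|0.38286| = 20.9° (true dip is 28.9°, so apparent ≤ true as expected).

20.9°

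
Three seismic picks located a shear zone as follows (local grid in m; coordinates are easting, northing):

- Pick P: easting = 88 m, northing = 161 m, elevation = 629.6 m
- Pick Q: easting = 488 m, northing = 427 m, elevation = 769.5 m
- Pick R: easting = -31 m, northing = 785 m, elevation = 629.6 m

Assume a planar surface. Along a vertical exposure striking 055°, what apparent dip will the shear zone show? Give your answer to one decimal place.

Let the plane be z = a·easting + b·northing + c.
Pick Q−Pick P: 400a + 266b = 139.9;  Pick R−Pick P: −119a + 624b = 0.
Solving gives a = 0.31039, b = 0.05919.
Unit vector along 055° is (sin 55°, cos 55°) = (0.8192, 0.5736).
Slope in that direction = a·(0.8192) + b·(0.5736) = 0.28821.
Apparent dip = arctan|0.28821| = 16.1° (true dip is 17.5°, so apparent ≤ true as expected).

16.1°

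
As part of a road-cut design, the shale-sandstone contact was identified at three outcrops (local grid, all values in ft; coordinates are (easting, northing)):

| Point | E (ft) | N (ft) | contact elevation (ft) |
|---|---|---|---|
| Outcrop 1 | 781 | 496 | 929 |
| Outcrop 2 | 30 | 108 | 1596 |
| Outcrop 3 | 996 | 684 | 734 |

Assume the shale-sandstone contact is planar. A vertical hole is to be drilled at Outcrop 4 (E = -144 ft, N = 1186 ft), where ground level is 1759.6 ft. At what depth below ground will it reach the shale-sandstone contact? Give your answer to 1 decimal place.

70.5 ft

Let the plane be z = a·E + b·N + c.
Outcrop 2−Outcrop 1: −751a − 388b = 667;  Outcrop 3−Outcrop 1: 215a + 188b = −195.
Solving gives a = −0.860961, b = −0.052624.
Then c = 929 − a·781 − b·496 = 1627.51.
At (-144, 1186): z_contact = 123.98 − 62.41 + 1627.51 = 1689.08 ft.
Depth below ground = 1759.6 − 1689.08 = 70.5 ft.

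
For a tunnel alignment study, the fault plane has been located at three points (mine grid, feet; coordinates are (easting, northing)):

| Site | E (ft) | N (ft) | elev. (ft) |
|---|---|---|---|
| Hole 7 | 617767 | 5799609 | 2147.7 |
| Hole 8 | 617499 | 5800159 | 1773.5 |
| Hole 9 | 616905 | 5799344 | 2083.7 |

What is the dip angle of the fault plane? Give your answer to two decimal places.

31.47°

Let the plane be z = a·E + b·N + c.
Hole 8−Hole 7: −268a + 550b = −374.2;  Hole 9−Hole 7: −862a − 265b = −64.
Solving gives a = 0.24648, b = −0.56026.
Gradient magnitude |∇z| = √(a² + b²) = √(0.06075 + 0.31389) = 0.61208.
True dip = arctan(0.61208) = 31.47°, dipping toward NNW (azimuth ≈ 336°).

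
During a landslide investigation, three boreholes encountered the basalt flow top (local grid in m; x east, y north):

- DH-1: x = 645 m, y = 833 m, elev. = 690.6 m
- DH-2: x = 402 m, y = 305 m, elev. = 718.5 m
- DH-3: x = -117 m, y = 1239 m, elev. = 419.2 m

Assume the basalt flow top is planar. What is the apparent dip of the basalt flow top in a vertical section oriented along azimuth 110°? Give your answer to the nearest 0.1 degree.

17.1°

Two edge vectors: DH-1→DH-2 = (-243, -528, 27.9), DH-1→DH-3 = (-762, 406, -271.4).
Normal n = (DH-1→DH-2) × (DH-1→DH-3) = (131971.8, -87210, -500994).
So ∂z/∂x = −n_x/n_z = 0.26342 and ∂z/∂y = −n_y/n_z = −0.17407.
Unit vector along 110° is (sin 110°, cos 110°) = (0.9397, -0.3420).
Slope in that direction = a·(0.9397) + b·(-0.3420) = 0.30707.
Apparent dip = arctan|0.30707| = 17.1° (true dip is 17.5°, so apparent ≤ true as expected).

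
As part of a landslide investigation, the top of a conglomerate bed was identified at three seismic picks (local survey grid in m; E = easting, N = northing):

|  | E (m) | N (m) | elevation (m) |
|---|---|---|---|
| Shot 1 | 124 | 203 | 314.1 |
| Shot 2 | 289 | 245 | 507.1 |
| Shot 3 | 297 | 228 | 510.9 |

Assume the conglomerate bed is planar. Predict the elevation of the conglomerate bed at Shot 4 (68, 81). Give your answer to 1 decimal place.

Two edge vectors: Shot 1→Shot 2 = (165, 42, 193), Shot 1→Shot 3 = (173, 25, 196.8).
Normal n = (Shot 1→Shot 2) × (Shot 1→Shot 3) = (3440.6, 917, -3141).
So ∂z/∂E = −n_x/n_z = 1.09538 and ∂z/∂N = −n_y/n_z = 0.29195.
Intercept c from Shot 1: 314.1 − 135.83 − 59.26 = 119.01.
At (68, 81): z = 74.5 + 23.6 + 119.01 = 217.1 m.

217.1 m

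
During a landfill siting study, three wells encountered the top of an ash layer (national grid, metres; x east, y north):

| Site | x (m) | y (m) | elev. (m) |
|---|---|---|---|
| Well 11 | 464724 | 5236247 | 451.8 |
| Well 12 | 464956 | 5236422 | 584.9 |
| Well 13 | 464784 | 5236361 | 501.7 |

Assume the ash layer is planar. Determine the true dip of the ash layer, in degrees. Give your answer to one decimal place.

24.8°

Let the plane be z = a·x + b·y + c.
Well 12−Well 11: 232a + 175b = 133.1;  Well 13−Well 11: 60a + 114b = 49.9.
Solving gives a = 0.40387, b = 0.22516.
Gradient magnitude |∇z| = √(a² + b²) = √(0.16311 + 0.05070) = 0.46239.
True dip = arctan(0.46239) = 24.8°, dipping toward WSW (azimuth ≈ 241°).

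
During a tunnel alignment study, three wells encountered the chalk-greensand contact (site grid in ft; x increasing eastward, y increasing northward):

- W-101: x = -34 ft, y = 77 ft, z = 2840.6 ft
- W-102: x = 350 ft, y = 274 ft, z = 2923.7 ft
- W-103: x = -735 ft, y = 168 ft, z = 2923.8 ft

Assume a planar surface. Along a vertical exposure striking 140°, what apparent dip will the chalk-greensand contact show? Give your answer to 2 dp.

Let the plane be z = a·x + b·y + c.
W-102−W-101: 384a + 197b = 83.1;  W-103−W-101: −701a + 91b = 83.2.
Solving gives a = −0.05102, b = 0.52127.
Unit vector along 140° is (sin 140°, cos 140°) = (0.6428, -0.7660).
Slope in that direction = a·(0.6428) + b·(-0.7660) = −0.43211.
Apparent dip = arctan|0.43211| = 23.37° (true dip is 27.6°, so apparent ≤ true as expected).

23.37°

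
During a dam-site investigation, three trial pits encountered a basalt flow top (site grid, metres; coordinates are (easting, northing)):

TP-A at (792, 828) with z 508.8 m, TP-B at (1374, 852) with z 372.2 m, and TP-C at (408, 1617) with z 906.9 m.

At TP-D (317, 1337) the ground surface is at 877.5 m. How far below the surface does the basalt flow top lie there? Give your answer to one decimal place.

Let the plane be z = a·E + b·N + c.
TP-B−TP-A: 582a + 24b = −136.6;  TP-C−TP-A: −384a + 789b = 398.1.
Solving gives a = −0.250487, b = 0.382653.
Then c = 508.8 − a·792 − b·828 = 390.35.
At (317, 1337): z_contact = −79.40 + 511.61 + 390.35 = 822.55 m.
Depth below ground = 877.5 − 822.55 = 54.9 m.

54.9 m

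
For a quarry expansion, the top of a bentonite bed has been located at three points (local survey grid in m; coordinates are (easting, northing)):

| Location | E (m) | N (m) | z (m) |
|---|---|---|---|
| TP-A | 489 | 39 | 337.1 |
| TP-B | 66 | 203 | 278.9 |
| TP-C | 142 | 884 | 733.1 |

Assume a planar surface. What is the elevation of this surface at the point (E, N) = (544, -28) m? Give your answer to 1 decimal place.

316.1 m

Let the plane be z = a·E + b·N + c.
TP-B−TP-A: −423a + 164b = −58.2;  TP-C−TP-A: −347a + 845b = 396.
Solving gives a = 0.37974, b = 0.62458.
Then c = 337.1 − a·489 − b·39 = 127.05.
At (544, -28): z = 206.6 − 17.5 + 127.05 = 316.1 m.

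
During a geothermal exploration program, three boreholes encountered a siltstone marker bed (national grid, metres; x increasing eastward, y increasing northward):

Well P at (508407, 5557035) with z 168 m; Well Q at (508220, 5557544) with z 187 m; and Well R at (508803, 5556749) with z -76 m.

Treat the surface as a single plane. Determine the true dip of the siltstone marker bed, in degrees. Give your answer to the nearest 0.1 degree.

Two edge vectors: Well P→Well Q = (-187, 509, 19), Well P→Well R = (396, -286, -244).
Normal n = (Well P→Well Q) × (Well P→Well R) = (-118762, -38104, -148082).
So ∂z/∂x = −n_x/n_z = −0.80200 and ∂z/∂y = −n_y/n_z = −0.25732.
Gradient magnitude |∇z| = √(a² + b²) = √(0.64321 + 0.06621) = 0.84227.
True dip = arctan(0.84227) = 40.1°, dipping toward ENE (azimuth ≈ 072°).

40.1°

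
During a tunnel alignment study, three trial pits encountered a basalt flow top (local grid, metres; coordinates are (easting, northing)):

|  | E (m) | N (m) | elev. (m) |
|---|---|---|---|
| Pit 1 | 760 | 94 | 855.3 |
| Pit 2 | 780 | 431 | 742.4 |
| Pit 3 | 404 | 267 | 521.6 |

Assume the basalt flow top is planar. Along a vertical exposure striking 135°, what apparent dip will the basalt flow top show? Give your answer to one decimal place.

38.7°

Two edge vectors: Pit 1→Pit 2 = (20, 337, -112.9), Pit 1→Pit 3 = (-356, 173, -333.7).
Normal n = (Pit 1→Pit 2) × (Pit 1→Pit 3) = (-92925.2, 46866.4, 123432).
So ∂z/∂E = −n_x/n_z = 0.75285 and ∂z/∂N = −n_y/n_z = −0.37969.
Unit vector along 135° is (sin 135°, cos 135°) = (0.7071, -0.7071).
Slope in that direction = a·(0.7071) + b·(-0.7071) = 0.80083.
Apparent dip = arctan|0.80083| = 38.7° (true dip is 40.1°, so apparent ≤ true as expected).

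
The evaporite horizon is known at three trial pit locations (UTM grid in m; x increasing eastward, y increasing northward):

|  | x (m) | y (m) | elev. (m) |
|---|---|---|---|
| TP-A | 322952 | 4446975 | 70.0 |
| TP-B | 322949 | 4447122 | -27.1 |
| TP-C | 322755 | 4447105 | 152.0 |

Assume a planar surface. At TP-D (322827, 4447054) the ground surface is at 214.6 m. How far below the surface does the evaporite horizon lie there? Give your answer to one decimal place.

Let the plane be z = a·x + b·y + c.
TP-B−TP-A: −3a + 147b = −97.1;  TP-C−TP-A: −197a + 130b = 82.
Solving gives a = −0.863768420, b = −0.678172145.
Then c = 70 − a·322952 − b·4446975 = 3294840.31.
At (322827, 4447054): z_contact = −278847.77 − 3015868.15 + 3294840.31 = 124.40 m.
Depth below ground = 214.6 − 124.40 = 90.2 m.

90.2 m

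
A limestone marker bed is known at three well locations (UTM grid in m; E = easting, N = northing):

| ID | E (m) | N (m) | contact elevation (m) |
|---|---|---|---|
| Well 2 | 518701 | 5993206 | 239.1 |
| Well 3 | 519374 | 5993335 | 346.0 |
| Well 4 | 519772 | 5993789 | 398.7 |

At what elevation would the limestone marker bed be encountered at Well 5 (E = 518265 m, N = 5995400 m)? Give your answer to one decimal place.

106.4 m

Let the plane be z = a·E + b·N + c.
Well 3−Well 2: 673a + 129b = 106.9;  Well 4−Well 2: 1071a + 583b = 159.6.
Solving gives a = 0.164178993, b = −0.027848544.
Then c = 239.1 − a·518701 − b·5993206 = 81981.36.
At (518265, 5995400): z = 85088.2 − 166963.2 + 81981.36 = 106.4 m.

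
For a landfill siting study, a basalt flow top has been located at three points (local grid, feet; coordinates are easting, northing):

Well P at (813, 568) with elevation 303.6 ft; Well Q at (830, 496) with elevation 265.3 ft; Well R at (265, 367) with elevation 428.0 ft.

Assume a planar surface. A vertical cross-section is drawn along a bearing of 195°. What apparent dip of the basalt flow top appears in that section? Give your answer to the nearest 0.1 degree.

18.0°

Let the plane be z = a·easting + b·northing + c.
Well Q−Well P: 17a − 72b = −38.3;  Well R−Well P: −548a − 201b = 124.4.
Solving gives a = −0.38848, b = 0.44022.
Unit vector along 195° is (sin 195°, cos 195°) = (-0.2588, -0.9659).
Slope in that direction = a·(-0.2588) + b·(-0.9659) = −0.32468.
Apparent dip = arctan|0.32468| = 18.0° (true dip is 30.4°, so apparent ≤ true as expected).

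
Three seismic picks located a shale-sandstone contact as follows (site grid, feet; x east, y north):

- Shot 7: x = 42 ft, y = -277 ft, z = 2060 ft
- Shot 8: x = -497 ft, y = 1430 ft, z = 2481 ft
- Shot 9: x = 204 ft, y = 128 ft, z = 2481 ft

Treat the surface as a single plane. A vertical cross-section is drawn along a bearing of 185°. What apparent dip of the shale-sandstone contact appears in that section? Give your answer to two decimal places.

Two edge vectors: Shot 7→Shot 8 = (-539, 1707, 421), Shot 7→Shot 9 = (162, 405, 421).
Normal n = (Shot 7→Shot 8) × (Shot 7→Shot 9) = (548142, 295121, -494829).
So ∂z/∂x = −n_x/n_z = 1.10774 and ∂z/∂y = −n_y/n_z = 0.59641.
Unit vector along 185° is (sin 185°, cos 185°) = (-0.0872, -0.9962).
Slope in that direction = a·(-0.0872) + b·(-0.9962) = −0.69069.
Apparent dip = arctan|0.69069| = 34.63° (true dip is 51.5°, so apparent ≤ true as expected).

34.63°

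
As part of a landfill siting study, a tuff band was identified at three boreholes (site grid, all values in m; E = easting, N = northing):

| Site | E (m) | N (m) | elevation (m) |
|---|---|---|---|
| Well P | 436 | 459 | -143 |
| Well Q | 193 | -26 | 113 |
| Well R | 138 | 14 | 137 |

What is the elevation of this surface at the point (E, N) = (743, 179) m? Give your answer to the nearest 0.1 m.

Two edge vectors: Well P→Well Q = (-243, -485, 256), Well P→Well R = (-298, -445, 280).
Normal n = (Well P→Well Q) × (Well P→Well R) = (-21880, -8248, -36395).
So ∂z/∂E = −n_x/n_z = −0.60118 and ∂z/∂N = −n_y/n_z = −0.22662.
Intercept c from Well P: -143 + 262.12 + 104.02 = 223.14.
At (743, 179): z = −446.7 − 40.6 + 223.14 = -264.1 m.

-264.1 m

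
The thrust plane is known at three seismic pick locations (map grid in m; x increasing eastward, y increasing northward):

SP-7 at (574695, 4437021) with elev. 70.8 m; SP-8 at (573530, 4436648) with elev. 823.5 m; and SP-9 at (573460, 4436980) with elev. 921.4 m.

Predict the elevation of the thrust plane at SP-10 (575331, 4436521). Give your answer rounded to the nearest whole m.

Two edge vectors: SP-7→SP-8 = (-1165, -373, 752.7), SP-7→SP-9 = (-1235, -41, 850.6).
Normal n = (SP-7→SP-8) × (SP-7→SP-9) = (-286413.1, 61364.5, -412890).
So ∂z/∂x = −n_x/n_z = −0.69367895 and ∂z/∂y = −n_y/n_z = 0.14862191.
Intercept c from SP-7: 70.8 + 398653.82 − 659438.53 = −260713.91.
At (575331, 4436521): z = −399095.0 + 659364.2 − 260713.91 = -444.7 m.

-445 m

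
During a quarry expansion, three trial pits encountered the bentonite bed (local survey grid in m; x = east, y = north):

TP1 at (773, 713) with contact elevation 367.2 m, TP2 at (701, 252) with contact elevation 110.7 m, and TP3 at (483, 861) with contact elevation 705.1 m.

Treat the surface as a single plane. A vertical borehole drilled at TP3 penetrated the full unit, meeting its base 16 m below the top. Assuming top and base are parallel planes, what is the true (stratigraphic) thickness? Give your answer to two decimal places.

10.95 m

Let the plane be z = a·x + b·y + c.
TP2−TP1: −72a − 461b = −256.5;  TP3−TP1: −290a + 148b = 337.9.
Solving gives a = −0.81616, b = 0.68387.
|∇z| = √(a²+b²) = 1.06480, so dip δ = arctan(1.06480) = 46.80°.
True thickness = vertical thickness × cos δ = 16 × cos 46.80° = 10.95 m.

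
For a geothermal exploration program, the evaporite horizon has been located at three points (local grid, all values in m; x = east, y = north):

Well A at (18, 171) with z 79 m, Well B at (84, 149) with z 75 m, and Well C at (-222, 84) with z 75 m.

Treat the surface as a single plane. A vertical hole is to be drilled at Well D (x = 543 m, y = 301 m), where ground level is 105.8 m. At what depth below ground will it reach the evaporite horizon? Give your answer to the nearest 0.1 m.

Two edge vectors: Well A→Well B = (66, -22, -4), Well A→Well C = (-240, -87, -4).
Normal n = (Well A→Well B) × (Well A→Well C) = (-260, 1224, -11022).
So ∂z/∂x = −n_x/n_z = −0.02359 and ∂z/∂y = −n_y/n_z = 0.11105.
Intercept c from Well A: 79 + 0.42 − 18.99 = 60.43.
At (543, 301): z_contact = −12.81 + 33.43 + 60.43 = 81.05 m.
Depth below ground = 105.8 − 81.05 = 24.7 m.

24.7 m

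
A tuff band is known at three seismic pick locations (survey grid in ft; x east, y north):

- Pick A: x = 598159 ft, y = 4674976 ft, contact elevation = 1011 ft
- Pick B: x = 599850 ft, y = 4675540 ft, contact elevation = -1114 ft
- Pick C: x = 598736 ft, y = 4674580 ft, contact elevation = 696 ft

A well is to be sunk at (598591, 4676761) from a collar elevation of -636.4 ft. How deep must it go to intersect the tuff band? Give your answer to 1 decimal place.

39.0 ft

Two edge vectors: Pick A→Pick B = (1691, 564, -2125), Pick A→Pick C = (577, -396, -315).
Normal n = (Pick A→Pick B) × (Pick A→Pick C) = (-1019160, -693460, -995064).
So ∂z/∂x = −n_x/n_z = −1.024215528 and ∂z/∂y = −n_y/n_z = −0.696899898.
Intercept c from Pick A: 1011 + 612643.74 + 3257990.30 = 3871645.03.
At (598591, 4676761): z_contact = −613086.20 − 3259234.26 + 3871645.03 = -675.43 ft.
Depth below ground = -636.4 − (-675.43) = 39.0 ft.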